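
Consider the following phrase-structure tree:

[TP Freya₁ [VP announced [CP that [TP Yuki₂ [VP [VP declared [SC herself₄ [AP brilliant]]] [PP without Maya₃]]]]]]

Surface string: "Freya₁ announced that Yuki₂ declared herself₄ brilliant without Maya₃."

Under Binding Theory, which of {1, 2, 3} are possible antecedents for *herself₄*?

*herself* is an anaphor, so Principle A applies: it must be bound in its binding domain.
Binding domain of *herself₄*: the embedded TP, whose subject is Yuki₂.
*Freya₁* c-commands the anaphor but is outside its binding domain → cannot satisfy Principle A.
*Yuki₂* c-commands the anaphor within its binding domain → licit binder.
*Maya₃* does not c-command the anaphor → cannot bind it.

{2}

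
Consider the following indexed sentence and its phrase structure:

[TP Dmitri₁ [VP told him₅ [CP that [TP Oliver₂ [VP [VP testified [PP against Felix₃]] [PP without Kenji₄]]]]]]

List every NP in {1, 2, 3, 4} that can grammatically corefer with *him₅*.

*him* is a pronoun, so Principle B applies: it must be free in its binding domain.
Binding domain of *him₅*: the matrix TP, whose subject is Dmitri₁.
*Dmitri₁* c-commands the pronoun within its binding domain → coindexation would violate Principle B.
*Oliver₂*: the pronoun c-commands this R-expression → coindexation would violate Principle C on *Oliver₂*.
*Felix₃*: the pronoun c-commands this R-expression → coindexation would violate Principle C on *Felix₃*.
*Kenji₄*: the pronoun c-commands this R-expression → coindexation would violate Principle C on *Kenji₄*.

none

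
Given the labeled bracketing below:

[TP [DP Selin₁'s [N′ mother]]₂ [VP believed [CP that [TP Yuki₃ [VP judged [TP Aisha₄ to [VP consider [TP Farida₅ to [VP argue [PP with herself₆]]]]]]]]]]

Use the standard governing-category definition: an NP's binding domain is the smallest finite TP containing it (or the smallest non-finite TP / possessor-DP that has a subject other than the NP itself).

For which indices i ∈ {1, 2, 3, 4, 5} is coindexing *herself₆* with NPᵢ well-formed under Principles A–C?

{5}

*herself* is an anaphor, so Principle A applies: it must be bound in its binding domain.
Binding domain of *herself₆*: the embedded TP, whose subject is Farida₅.
*Selin₁* does not c-command the anaphor → cannot bind it.
*[Selin₁'s mother]₂* c-commands the anaphor but is outside its binding domain → cannot satisfy Principle A.
*Yuki₃* c-commands the anaphor but is outside its binding domain → cannot satisfy Principle A.
*Aisha₄* c-commands the anaphor but is outside its binding domain → cannot satisfy Principle A.
*Farida₅* c-commands the anaphor within its binding domain → licit binder.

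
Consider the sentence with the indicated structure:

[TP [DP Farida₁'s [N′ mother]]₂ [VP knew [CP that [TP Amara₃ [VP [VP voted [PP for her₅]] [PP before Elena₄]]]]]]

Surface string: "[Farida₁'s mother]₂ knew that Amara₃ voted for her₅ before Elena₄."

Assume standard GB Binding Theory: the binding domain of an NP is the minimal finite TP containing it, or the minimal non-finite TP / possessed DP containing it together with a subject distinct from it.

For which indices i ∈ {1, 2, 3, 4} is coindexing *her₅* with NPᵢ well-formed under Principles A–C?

{1, 2, 4}

*her* is a pronoun, so Principle B applies: it must be free in its binding domain.
Binding domain of *her₅*: the embedded TP, whose subject is Amara₃.
*Farida₁* and the pronoun do not c-command one another → neither Principle B nor Principle C is at stake; coindexation permitted.
*[Farida₁'s mother]₂* c-commands the pronoun but from outside its binding domain, and is not c-commanded by it → coindexation permitted.
*Amara₃* c-commands the pronoun within its binding domain → coindexation would violate Principle B.
*Elena₄* and the pronoun do not c-command one another → neither Principle B nor Principle C is at stake; coindexation permitted.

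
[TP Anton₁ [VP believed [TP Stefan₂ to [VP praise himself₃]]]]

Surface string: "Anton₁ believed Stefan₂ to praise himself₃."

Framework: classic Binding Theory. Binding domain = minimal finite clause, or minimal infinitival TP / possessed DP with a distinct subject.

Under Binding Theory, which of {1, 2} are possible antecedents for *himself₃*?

{2}

*himself* is an anaphor, so Principle A applies: it must be bound in its binding domain.
Binding domain of *himself₃*: the embedded TP, whose subject is Stefan₂.
*Anton₁* c-commands the anaphor but is outside its binding domain → cannot satisfy Principle A.
*Stefan₂* c-commands the anaphor within its binding domain → licit binder.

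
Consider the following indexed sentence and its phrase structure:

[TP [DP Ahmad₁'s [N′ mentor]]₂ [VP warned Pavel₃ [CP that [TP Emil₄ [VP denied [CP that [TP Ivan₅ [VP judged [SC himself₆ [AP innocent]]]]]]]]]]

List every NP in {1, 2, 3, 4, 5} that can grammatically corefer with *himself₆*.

{5}

*himself* is an anaphor, so Principle A applies: it must be bound in its binding domain.
Binding domain of *himself₆*: the embedded TP, whose subject is Ivan₅.
*Ahmad₁* does not c-command the anaphor → cannot bind it.
*[Ahmad₁'s mentor]₂* c-commands the anaphor but is outside its binding domain → cannot satisfy Principle A.
*Pavel₃* c-commands the anaphor but is outside its binding domain → cannot satisfy Principle A.
*Emil₄* c-commands the anaphor but is outside its binding domain → cannot satisfy Principle A.
*Ivan₅* c-commands the anaphor within its binding domain → licit binder.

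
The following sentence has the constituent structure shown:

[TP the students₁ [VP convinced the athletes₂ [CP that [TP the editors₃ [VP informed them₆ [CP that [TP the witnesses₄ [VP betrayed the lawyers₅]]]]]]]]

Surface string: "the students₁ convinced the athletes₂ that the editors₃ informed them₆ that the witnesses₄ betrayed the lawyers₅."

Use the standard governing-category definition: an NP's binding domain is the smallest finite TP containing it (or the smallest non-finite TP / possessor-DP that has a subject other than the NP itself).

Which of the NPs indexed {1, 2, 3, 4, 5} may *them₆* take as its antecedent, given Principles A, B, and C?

{1, 2}

*them* is a pronoun, so Principle B applies: it must be free in its binding domain.
Binding domain of *them₆*: the embedded TP, whose subject is the editors₃.
*the students₁* c-commands the pronoun but from outside its binding domain, and is not c-commanded by it → coindexation permitted.
*the athletes₂* c-commands the pronoun but from outside its binding domain, and is not c-commanded by it → coindexation permitted.
*the editors₃* c-commands the pronoun within its binding domain → coindexation would violate Principle B.
*the witnesses₄*: the pronoun c-commands this R-expression → coindexation would violate Principle C on *the witnesses₄*.
*the lawyers₅*: the pronoun c-commands this R-expression → coindexation would violate Principle C on *the lawyers₅*.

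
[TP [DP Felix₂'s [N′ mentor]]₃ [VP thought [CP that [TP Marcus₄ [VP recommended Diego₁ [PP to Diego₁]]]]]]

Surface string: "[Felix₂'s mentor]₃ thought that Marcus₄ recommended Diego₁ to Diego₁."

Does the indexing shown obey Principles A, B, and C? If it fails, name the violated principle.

Principle C

The two coindexed NPs are *Diego₁* (the higher occurrence) and *Diego₁* (the lower occurrence).
*Diego₁* (the lower occurrence) is an R-expression. Principle C requires it to be free everywhere.
*Diego₁* (the higher occurrence) c-commands it and carries the same index.
The R-expression is bound → Principle C violation.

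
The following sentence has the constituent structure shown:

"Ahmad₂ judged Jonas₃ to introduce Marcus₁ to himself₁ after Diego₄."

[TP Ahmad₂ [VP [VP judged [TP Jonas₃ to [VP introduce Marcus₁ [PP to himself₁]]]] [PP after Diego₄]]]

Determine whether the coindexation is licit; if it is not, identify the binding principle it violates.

grammatical

The two coindexed NPs are *Marcus₁* and *himself₁*.
*himself₁* is an anaphor; its binding domain is the embedded TP, whose subject is Jonas₃. *Marcus₁* c-commands it within that domain and shares its index, so Principle A is satisfied.
*Marcus₁* is an R-expression; *himself₁* does not c-command it, and no other NP shares its index, so Principle C is satisfied.
All principles are respected.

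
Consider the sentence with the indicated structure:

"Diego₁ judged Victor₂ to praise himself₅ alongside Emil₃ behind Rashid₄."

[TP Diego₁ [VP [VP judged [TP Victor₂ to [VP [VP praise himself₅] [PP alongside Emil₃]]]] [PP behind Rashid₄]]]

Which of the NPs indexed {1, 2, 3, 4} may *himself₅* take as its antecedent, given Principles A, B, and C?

*himself* is an anaphor, so Principle A applies: it must be bound in its binding domain.
Binding domain of *himself₅*: the embedded TP, whose subject is Victor₂.
*Diego₁* c-commands the anaphor but is outside its binding domain → cannot satisfy Principle A.
*Victor₂* c-commands the anaphor within its binding domain → licit binder.
*Emil₃* does not c-command the anaphor → cannot bind it.
*Rashid₄* does not c-command the anaphor → cannot bind it.

{2}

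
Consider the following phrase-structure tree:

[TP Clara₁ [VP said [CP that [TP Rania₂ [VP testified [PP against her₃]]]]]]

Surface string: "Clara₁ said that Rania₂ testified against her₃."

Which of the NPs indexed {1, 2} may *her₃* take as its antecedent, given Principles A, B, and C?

{1}

*her* is a pronoun, so Principle B applies: it must be free in its binding domain.
Binding domain of *her₃*: the embedded TP, whose subject is Rania₂.
*Clara₁* c-commands the pronoun but from outside its binding domain, and is not c-commanded by it → coindexation permitted.
*Rania₂* c-commands the pronoun within its binding domain → coindexation would violate Principle B.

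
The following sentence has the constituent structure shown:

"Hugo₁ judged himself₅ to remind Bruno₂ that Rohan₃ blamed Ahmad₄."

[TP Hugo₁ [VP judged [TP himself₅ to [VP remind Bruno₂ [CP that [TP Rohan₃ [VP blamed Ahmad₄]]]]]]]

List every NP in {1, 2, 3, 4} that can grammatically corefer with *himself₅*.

*himself* is an anaphor, so Principle A applies: it must be bound in its binding domain.
Binding domain of *himself₅*: the matrix TP, whose subject is Hugo₁.
*Hugo₁* c-commands the anaphor within its binding domain → licit binder.
*Bruno₂* does not c-command the anaphor → cannot bind it.
*Rohan₃* does not c-command the anaphor → cannot bind it.
*Ahmad₄* does not c-command the anaphor → cannot bind it.

{1}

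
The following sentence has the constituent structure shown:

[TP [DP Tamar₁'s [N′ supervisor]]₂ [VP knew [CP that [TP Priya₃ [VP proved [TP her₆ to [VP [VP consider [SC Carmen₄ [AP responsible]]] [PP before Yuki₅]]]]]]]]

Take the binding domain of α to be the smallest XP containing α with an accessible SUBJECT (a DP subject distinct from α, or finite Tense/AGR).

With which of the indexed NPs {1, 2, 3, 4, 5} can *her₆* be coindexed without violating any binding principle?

{1, 2}

*her* is a pronoun, so Principle B applies: it must be free in its binding domain.
Binding domain of *her₆*: the embedded TP, whose subject is Priya₃.
*Tamar₁* and the pronoun do not c-command one another → neither Principle B nor Principle C is at stake; coindexation permitted.
*[Tamar₁'s supervisor]₂* c-commands the pronoun but from outside its binding domain, and is not c-commanded by it → coindexation permitted.
*Priya₃* c-commands the pronoun within its binding domain → coindexation would violate Principle B.
*Carmen₄*: the pronoun c-commands this R-expression → coindexation would violate Principle C on *Carmen₄*.
*Yuki₅*: the pronoun c-commands this R-expression → coindexation would violate Principle C on *Yuki₅*.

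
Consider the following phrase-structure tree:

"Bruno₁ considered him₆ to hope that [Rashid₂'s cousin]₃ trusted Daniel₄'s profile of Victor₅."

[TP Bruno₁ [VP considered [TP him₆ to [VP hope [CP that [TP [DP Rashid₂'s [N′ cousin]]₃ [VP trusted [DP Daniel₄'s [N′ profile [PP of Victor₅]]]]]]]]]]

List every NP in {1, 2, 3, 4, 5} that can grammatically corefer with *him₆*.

none

*him* is a pronoun, so Principle B applies: it must be free in its binding domain.
Binding domain of *him₆*: the matrix TP, whose subject is Bruno₁.
*Bruno₁* c-commands the pronoun within its binding domain → coindexation would violate Principle B.
*Rashid₂*: the pronoun c-commands this R-expression → coindexation would violate Principle C on *Rashid₂*.
*[Rashid₂'s cousin]₃*: the pronoun c-commands this R-expression → coindexation would violate Principle C on *[Rashid₂'s cousin]₃*.
*Daniel₄*: the pronoun c-commands this R-expression → coindexation would violate Principle C on *Daniel₄*.
*Victor₅*: the pronoun c-commands this R-expression → coindexation would violate Principle C on *Victor₅*.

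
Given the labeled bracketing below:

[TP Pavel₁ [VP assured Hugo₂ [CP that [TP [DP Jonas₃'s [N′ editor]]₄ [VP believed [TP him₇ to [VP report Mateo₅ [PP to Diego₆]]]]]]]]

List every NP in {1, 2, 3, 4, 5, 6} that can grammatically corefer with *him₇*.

{1, 2, 3}

*him* is a pronoun, so Principle B applies: it must be free in its binding domain.
Binding domain of *him₇*: the embedded TP, whose subject is [Jonas₃'s editor]₄.
*Pavel₁* c-commands the pronoun but from outside its binding domain, and is not c-commanded by it → coindexation permitted.
*Hugo₂* c-commands the pronoun but from outside its binding domain, and is not c-commanded by it → coindexation permitted.
*Jonas₃* and the pronoun do not c-command one another → neither Principle B nor Principle C is at stake; coindexation permitted.
*[Jonas₃'s editor]₄* c-commands the pronoun within its binding domain → coindexation would violate Principle B.
*Mateo₅*: the pronoun c-commands this R-expression → coindexation would violate Principle C on *Mateo₅*.
*Diego₆*: the pronoun c-commands this R-expression → coindexation would violate Principle C on *Diego₆*.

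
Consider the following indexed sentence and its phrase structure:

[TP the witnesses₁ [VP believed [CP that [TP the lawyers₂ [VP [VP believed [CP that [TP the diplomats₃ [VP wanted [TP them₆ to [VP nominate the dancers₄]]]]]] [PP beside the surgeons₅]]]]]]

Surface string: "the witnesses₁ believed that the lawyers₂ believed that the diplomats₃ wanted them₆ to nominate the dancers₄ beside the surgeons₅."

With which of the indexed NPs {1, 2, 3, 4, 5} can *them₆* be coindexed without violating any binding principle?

*them* is a pronoun, so Principle B applies: it must be free in its binding domain.
Binding domain of *them₆*: the embedded TP, whose subject is the diplomats₃.
*the witnesses₁* c-commands the pronoun but from outside its binding domain, and is not c-commanded by it → coindexation permitted.
*the lawyers₂* c-commands the pronoun but from outside its binding domain, and is not c-commanded by it → coindexation permitted.
*the diplomats₃* c-commands the pronoun within its binding domain → coindexation would violate Principle B.
*the dancers₄*: the pronoun c-commands this R-expression → coindexation would violate Principle C on *the dancers₄*.
*the surgeons₅* and the pronoun do not c-command one another → neither Principle B nor Principle C is at stake; coindexation permitted.

{1, 2, 5}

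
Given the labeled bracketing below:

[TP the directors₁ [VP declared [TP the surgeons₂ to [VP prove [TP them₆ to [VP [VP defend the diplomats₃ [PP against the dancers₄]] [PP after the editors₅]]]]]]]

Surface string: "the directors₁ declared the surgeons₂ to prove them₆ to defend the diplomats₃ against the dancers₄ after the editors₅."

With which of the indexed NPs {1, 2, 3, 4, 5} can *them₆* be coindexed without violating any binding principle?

*them* is a pronoun, so Principle B applies: it must be free in its binding domain.
Binding domain of *them₆*: the embedded TP, whose subject is the surgeons₂.
*the directors₁* c-commands the pronoun but from outside its binding domain, and is not c-commanded by it → coindexation permitted.
*the surgeons₂* c-commands the pronoun within its binding domain → coindexation would violate Principle B.
*the diplomats₃*: the pronoun c-commands this R-expression → coindexation would violate Principle C on *the diplomats₃*.
*the dancers₄*: the pronoun c-commands this R-expression → coindexation would violate Principle C on *the dancers₄*.
*the editors₅*: the pronoun c-commands this R-expression → coindexation would violate Principle C on *the editors₅*.

{1}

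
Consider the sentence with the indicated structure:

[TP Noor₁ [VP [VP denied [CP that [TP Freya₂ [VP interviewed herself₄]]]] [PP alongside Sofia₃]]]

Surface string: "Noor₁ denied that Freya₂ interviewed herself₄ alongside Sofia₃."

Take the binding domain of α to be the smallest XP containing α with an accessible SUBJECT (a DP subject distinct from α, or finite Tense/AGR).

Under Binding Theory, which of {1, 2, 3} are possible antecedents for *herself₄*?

*herself* is an anaphor, so Principle A applies: it must be bound in its binding domain.
Binding domain of *herself₄*: the embedded TP, whose subject is Freya₂.
*Noor₁* c-commands the anaphor but is outside its binding domain → cannot satisfy Principle A.
*Freya₂* c-commands the anaphor within its binding domain → licit binder.
*Sofia₃* does not c-command the anaphor → cannot bind it.

{2}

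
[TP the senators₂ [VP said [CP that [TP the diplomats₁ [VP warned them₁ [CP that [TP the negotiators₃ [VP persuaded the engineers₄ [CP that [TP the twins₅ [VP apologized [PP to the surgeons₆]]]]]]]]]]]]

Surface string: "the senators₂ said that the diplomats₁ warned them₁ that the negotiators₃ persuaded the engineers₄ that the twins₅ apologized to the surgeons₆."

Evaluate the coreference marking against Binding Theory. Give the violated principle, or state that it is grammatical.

The two coindexed NPs are *the diplomats₁* and *them₁*.
*them₁* is a pronoun. Its binding domain is the embedded TP, whose subject is the diplomats₁.
*the diplomats₁* c-commands it within that domain and carries the same index.
The pronoun is locally bound → Principle B violation.

Principle B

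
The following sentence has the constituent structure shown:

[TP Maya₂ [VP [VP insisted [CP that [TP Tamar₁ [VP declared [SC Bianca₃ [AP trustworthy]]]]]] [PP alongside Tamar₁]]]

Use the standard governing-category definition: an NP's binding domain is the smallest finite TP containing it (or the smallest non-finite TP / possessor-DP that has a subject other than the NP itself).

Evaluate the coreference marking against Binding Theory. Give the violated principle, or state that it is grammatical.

grammatical

The two coindexed NPs are *Tamar₁* and *Tamar₁*.
*Tamar₁* is an R-expression; no coindexed NP c-commands it, so Principle C holds.
*Tamar₁* is an R-expression; *Tamar₁* does not c-command it, and no other NP shares its index, so Principle C is satisfied.
All principles are respected.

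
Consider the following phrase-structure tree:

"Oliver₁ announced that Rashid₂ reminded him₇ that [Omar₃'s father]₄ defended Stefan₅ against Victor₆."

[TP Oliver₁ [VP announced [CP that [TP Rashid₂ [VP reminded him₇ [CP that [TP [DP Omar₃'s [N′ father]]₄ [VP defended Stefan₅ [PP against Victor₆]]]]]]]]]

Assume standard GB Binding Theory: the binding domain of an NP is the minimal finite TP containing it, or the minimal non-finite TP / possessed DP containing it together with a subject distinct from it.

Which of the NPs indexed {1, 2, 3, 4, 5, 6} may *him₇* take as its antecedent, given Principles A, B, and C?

*him* is a pronoun, so Principle B applies: it must be free in its binding domain.
Binding domain of *him₇*: the embedded TP, whose subject is Rashid₂.
*Oliver₁* c-commands the pronoun but from outside its binding domain, and is not c-commanded by it → coindexation permitted.
*Rashid₂* c-commands the pronoun within its binding domain → coindexation would violate Principle B.
*Omar₃*: the pronoun c-commands this R-expression → coindexation would violate Principle C on *Omar₃*.
*[Omar₃'s father]₄*: the pronoun c-commands this R-expression → coindexation would violate Principle C on *[Omar₃'s father]₄*.
*Stefan₅*: the pronoun c-commands this R-expression → coindexation would violate Principle C on *Stefan₅*.
*Victor₆*: the pronoun c-commands this R-expression → coindexation would violate Principle C on *Victor₆*.

{1}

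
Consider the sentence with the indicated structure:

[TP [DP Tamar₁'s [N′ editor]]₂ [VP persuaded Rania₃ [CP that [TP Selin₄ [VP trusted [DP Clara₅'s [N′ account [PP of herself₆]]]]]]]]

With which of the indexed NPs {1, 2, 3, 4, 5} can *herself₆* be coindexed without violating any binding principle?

{5}

*herself* is an anaphor, so Principle A applies: it must be bound in its binding domain.
Binding domain of *herself₆*: the possessed DP, whose subject is Clara₅.
*Tamar₁* does not c-command the anaphor → cannot bind it.
*[Tamar₁'s editor]₂* c-commands the anaphor but is outside its binding domain → cannot satisfy Principle A.
*Rania₃* c-commands the anaphor but is outside its binding domain → cannot satisfy Principle A.
*Selin₄* c-commands the anaphor but is outside its binding domain → cannot satisfy Principle A.
*Clara₅* c-commands the anaphor within its binding domain → licit binder.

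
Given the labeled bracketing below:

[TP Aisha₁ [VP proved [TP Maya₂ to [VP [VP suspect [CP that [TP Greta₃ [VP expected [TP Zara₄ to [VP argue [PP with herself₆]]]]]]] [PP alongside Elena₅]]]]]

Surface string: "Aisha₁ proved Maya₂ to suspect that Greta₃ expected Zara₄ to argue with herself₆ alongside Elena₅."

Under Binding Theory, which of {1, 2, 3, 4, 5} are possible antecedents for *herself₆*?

*herself* is an anaphor, so Principle A applies: it must be bound in its binding domain.
Binding domain of *herself₆*: the embedded TP, whose subject is Zara₄.
*Aisha₁* c-commands the anaphor but is outside its binding domain → cannot satisfy Principle A.
*Maya₂* c-commands the anaphor but is outside its binding domain → cannot satisfy Principle A.
*Greta₃* c-commands the anaphor but is outside its binding domain → cannot satisfy Principle A.
*Zara₄* c-commands the anaphor within its binding domain → licit binder.
*Elena₅* does not c-command the anaphor → cannot bind it.

{4}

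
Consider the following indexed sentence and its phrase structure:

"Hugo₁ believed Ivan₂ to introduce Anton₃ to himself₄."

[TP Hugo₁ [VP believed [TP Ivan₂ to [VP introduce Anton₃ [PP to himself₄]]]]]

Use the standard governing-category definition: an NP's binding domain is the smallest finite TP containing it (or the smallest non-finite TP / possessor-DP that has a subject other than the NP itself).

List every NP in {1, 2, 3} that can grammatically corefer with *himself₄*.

*himself* is an anaphor, so Principle A applies: it must be bound in its binding domain.
Binding domain of *himself₄*: the embedded TP, whose subject is Ivan₂.
*Hugo₁* c-commands the anaphor but is outside its binding domain → cannot satisfy Principle A.
*Ivan₂* c-commands the anaphor within its binding domain → licit binder.
*Anton₃* c-commands the anaphor within its binding domain → licit binder.

{2, 3}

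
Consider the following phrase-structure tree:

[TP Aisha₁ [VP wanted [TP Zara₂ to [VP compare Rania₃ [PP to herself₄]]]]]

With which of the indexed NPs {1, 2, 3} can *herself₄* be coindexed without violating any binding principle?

*herself* is an anaphor, so Principle A applies: it must be bound in its binding domain.
Binding domain of *herself₄*: the embedded TP, whose subject is Zara₂.
*Aisha₁* c-commands the anaphor but is outside its binding domain → cannot satisfy Principle A.
*Zara₂* c-commands the anaphor within its binding domain → licit binder.
*Rania₃* c-commands the anaphor within its binding domain → licit binder.

{2, 3}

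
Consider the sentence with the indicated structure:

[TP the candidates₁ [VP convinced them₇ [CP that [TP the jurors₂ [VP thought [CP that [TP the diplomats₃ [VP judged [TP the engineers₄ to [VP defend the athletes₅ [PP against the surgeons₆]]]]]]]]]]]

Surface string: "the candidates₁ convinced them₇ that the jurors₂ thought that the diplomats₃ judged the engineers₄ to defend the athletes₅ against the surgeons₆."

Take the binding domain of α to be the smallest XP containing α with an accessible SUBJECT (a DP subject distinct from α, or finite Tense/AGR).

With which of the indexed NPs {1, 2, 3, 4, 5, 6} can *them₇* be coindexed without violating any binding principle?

none

*them* is a pronoun, so Principle B applies: it must be free in its binding domain.
Binding domain of *them₇*: the matrix TP, whose subject is the candidates₁.
*the candidates₁* c-commands the pronoun within its binding domain → coindexation would violate Principle B.
*the jurors₂*: the pronoun c-commands this R-expression → coindexation would violate Principle C on *the jurors₂*.
*the diplomats₃*: the pronoun c-commands this R-expression → coindexation would violate Principle C on *the diplomats₃*.
*the engineers₄*: the pronoun c-commands this R-expression → coindexation would violate Principle C on *the engineers₄*.
*the athletes₅*: the pronoun c-commands this R-expression → coindexation would violate Principle C on *the athletes₅*.
*the surgeons₆*: the pronoun c-commands this R-expression → coindexation would violate Principle C on *the surgeons₆*.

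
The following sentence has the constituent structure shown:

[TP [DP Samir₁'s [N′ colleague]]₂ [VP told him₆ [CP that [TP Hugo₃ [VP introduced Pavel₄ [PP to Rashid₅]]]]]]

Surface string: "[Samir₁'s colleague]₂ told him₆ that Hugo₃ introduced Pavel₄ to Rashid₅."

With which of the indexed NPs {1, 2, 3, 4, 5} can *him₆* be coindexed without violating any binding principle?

*him* is a pronoun, so Principle B applies: it must be free in its binding domain.
Binding domain of *him₆*: the matrix TP, whose subject is [Samir₁'s colleague]₂.
*Samir₁* and the pronoun do not c-command one another → neither Principle B nor Principle C is at stake; coindexation permitted.
*[Samir₁'s colleague]₂* c-commands the pronoun within its binding domain → coindexation would violate Principle B.
*Hugo₃*: the pronoun c-commands this R-expression → coindexation would violate Principle C on *Hugo₃*.
*Pavel₄*: the pronoun c-commands this R-expression → coindexation would violate Principle C on *Pavel₄*.
*Rashid₅*: the pronoun c-commands this R-expression → coindexation would violate Principle C on *Rashid₅*.

{1}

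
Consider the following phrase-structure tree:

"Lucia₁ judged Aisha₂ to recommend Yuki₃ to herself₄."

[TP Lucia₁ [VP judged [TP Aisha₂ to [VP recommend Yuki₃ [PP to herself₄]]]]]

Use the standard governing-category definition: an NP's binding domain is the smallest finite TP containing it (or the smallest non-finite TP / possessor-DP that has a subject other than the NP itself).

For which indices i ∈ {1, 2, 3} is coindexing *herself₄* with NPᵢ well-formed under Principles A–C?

{2, 3}

*herself* is an anaphor, so Principle A applies: it must be bound in its binding domain.
Binding domain of *herself₄*: the embedded TP, whose subject is Aisha₂.
*Lucia₁* c-commands the anaphor but is outside its binding domain → cannot satisfy Principle A.
*Aisha₂* c-commands the anaphor within its binding domain → licit binder.
*Yuki₃* c-commands the anaphor within its binding domain → licit binder.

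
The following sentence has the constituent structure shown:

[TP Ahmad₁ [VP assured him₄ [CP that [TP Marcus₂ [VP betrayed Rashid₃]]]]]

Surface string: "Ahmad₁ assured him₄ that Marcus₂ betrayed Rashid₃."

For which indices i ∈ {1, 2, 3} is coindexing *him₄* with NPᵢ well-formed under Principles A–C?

none

*him* is a pronoun, so Principle B applies: it must be free in its binding domain.
Binding domain of *him₄*: the matrix TP, whose subject is Ahmad₁.
*Ahmad₁* c-commands the pronoun within its binding domain → coindexation would violate Principle B.
*Marcus₂*: the pronoun c-commands this R-expression → coindexation would violate Principle C on *Marcus₂*.
*Rashid₃*: the pronoun c-commands this R-expression → coindexation would violate Principle C on *Rashid₃*.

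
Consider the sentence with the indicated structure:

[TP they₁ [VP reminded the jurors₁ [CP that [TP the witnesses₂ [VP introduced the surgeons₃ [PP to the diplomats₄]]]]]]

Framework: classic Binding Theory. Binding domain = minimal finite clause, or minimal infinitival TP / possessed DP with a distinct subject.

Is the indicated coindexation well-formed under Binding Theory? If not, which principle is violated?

Principle C

The two coindexed NPs are *they₁* and *the jurors₁*.
*the jurors₁* is an R-expression. Principle C requires it to be free everywhere.
*they₁* c-commands it and carries the same index.
The R-expression is bound → Principle C violation.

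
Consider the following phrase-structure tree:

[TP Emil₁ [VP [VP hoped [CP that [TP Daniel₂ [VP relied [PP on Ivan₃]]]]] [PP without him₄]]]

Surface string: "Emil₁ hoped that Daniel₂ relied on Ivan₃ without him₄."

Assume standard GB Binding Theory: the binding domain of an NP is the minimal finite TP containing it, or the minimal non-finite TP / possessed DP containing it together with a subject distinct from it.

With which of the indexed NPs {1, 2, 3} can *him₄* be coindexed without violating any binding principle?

{2, 3}

*him* is a pronoun, so Principle B applies: it must be free in its binding domain.
Binding domain of *him₄*: the matrix TP, whose subject is Emil₁.
*Emil₁* c-commands the pronoun within its binding domain → coindexation would violate Principle B.
*Daniel₂* and the pronoun do not c-command one another → neither Principle B nor Principle C is at stake; coindexation permitted.
*Ivan₃* and the pronoun do not c-command one another → neither Principle B nor Principle C is at stake; coindexation permitted.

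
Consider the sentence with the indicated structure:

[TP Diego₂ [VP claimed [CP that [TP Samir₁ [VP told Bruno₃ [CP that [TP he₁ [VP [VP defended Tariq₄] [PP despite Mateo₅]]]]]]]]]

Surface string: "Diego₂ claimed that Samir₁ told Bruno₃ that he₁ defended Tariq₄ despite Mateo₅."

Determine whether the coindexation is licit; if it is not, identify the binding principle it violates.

grammatical

The two coindexed NPs are *Samir₁* and *he₁*.
*he₁* is a pronoun; nothing c-commands it within its binding domain (the embedded TP.), so Principle B holds trivially.
*Samir₁* is an R-expression; *he₁* does not c-command it, and no other NP shares its index, so Principle C is satisfied.
All principles are respected.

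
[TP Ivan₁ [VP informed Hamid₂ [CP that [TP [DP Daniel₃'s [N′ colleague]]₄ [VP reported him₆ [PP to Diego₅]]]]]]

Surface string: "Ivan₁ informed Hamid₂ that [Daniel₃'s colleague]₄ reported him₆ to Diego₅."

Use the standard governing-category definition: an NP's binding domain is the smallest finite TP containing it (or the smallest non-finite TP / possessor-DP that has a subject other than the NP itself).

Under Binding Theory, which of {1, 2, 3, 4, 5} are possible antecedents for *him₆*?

{1, 2, 3}

*him* is a pronoun, so Principle B applies: it must be free in its binding domain.
Binding domain of *him₆*: the embedded TP, whose subject is [Daniel₃'s colleague]₄.
*Ivan₁* c-commands the pronoun but from outside its binding domain, and is not c-commanded by it → coindexation permitted.
*Hamid₂* c-commands the pronoun but from outside its binding domain, and is not c-commanded by it → coindexation permitted.
*Daniel₃* and the pronoun do not c-command one another → neither Principle B nor Principle C is at stake; coindexation permitted.
*[Daniel₃'s colleague]₄* c-commands the pronoun within its binding domain → coindexation would violate Principle B.
*Diego₅*: the pronoun c-commands this R-expression → coindexation would violate Principle C on *Diego₅*.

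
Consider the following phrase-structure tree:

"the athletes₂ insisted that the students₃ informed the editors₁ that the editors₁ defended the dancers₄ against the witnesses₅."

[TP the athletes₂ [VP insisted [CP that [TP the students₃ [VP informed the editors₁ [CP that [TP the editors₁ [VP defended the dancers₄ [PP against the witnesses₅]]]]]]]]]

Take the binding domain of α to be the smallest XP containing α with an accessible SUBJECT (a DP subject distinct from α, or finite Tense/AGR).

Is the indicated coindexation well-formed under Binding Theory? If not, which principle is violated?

The two coindexed NPs are *the editors₁* (the lower occurrence) and *the editors₁* (the higher occurrence).
*the editors₁* (the lower occurrence) is an R-expression. Principle C requires it to be free everywhere.
*the editors₁* (the higher occurrence) c-commands it and carries the same index.
The R-expression is bound → Principle C violation.

Principle C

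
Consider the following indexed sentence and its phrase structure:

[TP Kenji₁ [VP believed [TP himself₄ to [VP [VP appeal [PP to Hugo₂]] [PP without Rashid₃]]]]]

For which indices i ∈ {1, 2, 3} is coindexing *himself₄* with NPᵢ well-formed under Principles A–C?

{1}

*himself* is an anaphor, so Principle A applies: it must be bound in its binding domain.
Binding domain of *himself₄*: the matrix TP, whose subject is Kenji₁.
*Kenji₁* c-commands the anaphor within its binding domain → licit binder.
*Hugo₂* does not c-command the anaphor → cannot bind it.
*Rashid₃* does not c-command the anaphor → cannot bind it.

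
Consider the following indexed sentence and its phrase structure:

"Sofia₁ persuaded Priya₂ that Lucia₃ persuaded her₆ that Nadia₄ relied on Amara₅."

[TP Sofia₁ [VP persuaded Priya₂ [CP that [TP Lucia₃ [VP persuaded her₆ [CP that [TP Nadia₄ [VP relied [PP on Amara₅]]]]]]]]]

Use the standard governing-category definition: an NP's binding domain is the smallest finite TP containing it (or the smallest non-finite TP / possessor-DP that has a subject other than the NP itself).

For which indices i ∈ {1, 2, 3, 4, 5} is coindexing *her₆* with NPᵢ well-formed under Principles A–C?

{1, 2}

*her* is a pronoun, so Principle B applies: it must be free in its binding domain.
Binding domain of *her₆*: the embedded TP, whose subject is Lucia₃.
*Sofia₁* c-commands the pronoun but from outside its binding domain, and is not c-commanded by it → coindexation permitted.
*Priya₂* c-commands the pronoun but from outside its binding domain, and is not c-commanded by it → coindexation permitted.
*Lucia₃* c-commands the pronoun within its binding domain → coindexation would violate Principle B.
*Nadia₄*: the pronoun c-commands this R-expression → coindexation would violate Principle C on *Nadia₄*.
*Amara₅*: the pronoun c-commands this R-expression → coindexation would violate Principle C on *Amara₅*.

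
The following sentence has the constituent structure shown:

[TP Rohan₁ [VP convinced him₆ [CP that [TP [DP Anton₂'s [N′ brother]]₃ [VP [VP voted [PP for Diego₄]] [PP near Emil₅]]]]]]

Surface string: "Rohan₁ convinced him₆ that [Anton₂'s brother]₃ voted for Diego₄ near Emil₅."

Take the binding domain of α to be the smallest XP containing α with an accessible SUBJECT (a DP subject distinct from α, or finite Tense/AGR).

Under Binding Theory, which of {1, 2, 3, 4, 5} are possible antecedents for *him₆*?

*him* is a pronoun, so Principle B applies: it must be free in its binding domain.
Binding domain of *him₆*: the matrix TP, whose subject is Rohan₁.
*Rohan₁* c-commands the pronoun within its binding domain → coindexation would violate Principle B.
*Anton₂*: the pronoun c-commands this R-expression → coindexation would violate Principle C on *Anton₂*.
*[Anton₂'s brother]₃*: the pronoun c-commands this R-expression → coindexation would violate Principle C on *[Anton₂'s brother]₃*.
*Diego₄*: the pronoun c-commands this R-expression → coindexation would violate Principle C on *Diego₄*.
*Emil₅*: the pronoun c-commands this R-expression → coindexation would violate Principle C on *Emil₅*.

none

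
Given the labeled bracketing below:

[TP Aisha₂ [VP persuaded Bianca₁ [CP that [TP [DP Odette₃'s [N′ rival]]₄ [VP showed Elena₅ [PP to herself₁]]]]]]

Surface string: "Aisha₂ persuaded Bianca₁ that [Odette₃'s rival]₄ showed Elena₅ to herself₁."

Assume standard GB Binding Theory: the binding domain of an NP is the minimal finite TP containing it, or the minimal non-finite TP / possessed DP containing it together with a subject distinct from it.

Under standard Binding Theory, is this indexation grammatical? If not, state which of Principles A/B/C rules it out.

The two coindexed NPs are *Bianca₁* and *herself₁*.
*herself₁* is an anaphor. Principle A requires it to be bound within its binding domain — the embedded TP, whose subject is [Odette₃'s rival]₄.
Within that domain it is c-commanded by *[Odette₃'s rival]₄*, *Elena₅*, none of which share its index.
*Bianca₁* does c-command the anaphor, but from outside its binding domain.
The anaphor is unbound in its domain → Principle A violation.

Principle A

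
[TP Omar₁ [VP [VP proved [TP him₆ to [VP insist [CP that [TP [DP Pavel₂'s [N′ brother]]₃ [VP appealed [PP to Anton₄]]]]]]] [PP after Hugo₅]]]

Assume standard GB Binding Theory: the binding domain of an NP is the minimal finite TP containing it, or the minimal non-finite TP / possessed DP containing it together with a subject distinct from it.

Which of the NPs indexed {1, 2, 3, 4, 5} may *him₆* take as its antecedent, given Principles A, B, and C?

{5}

*him* is a pronoun, so Principle B applies: it must be free in its binding domain.
Binding domain of *him₆*: the matrix TP, whose subject is Omar₁.
*Omar₁* c-commands the pronoun within its binding domain → coindexation would violate Principle B.
*Pavel₂*: the pronoun c-commands this R-expression → coindexation would violate Principle C on *Pavel₂*.
*[Pavel₂'s brother]₃*: the pronoun c-commands this R-expression → coindexation would violate Principle C on *[Pavel₂'s brother]₃*.
*Anton₄*: the pronoun c-commands this R-expression → coindexation would violate Principle C on *Anton₄*.
*Hugo₅* and the pronoun do not c-command one another → neither Principle B nor Principle C is at stake; coindexation permitted.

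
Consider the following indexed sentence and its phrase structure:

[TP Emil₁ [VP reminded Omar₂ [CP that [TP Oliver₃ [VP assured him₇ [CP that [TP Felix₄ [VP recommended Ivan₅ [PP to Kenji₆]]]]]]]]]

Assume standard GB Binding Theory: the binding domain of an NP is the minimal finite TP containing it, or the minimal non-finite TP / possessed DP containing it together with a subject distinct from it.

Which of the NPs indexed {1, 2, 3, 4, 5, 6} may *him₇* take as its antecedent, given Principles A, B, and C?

{1, 2}

*him* is a pronoun, so Principle B applies: it must be free in its binding domain.
Binding domain of *him₇*: the embedded TP, whose subject is Oliver₃.
*Emil₁* c-commands the pronoun but from outside its binding domain, and is not c-commanded by it → coindexation permitted.
*Omar₂* c-commands the pronoun but from outside its binding domain, and is not c-commanded by it → coindexation permitted.
*Oliver₃* c-commands the pronoun within its binding domain → coindexation would violate Principle B.
*Felix₄*: the pronoun c-commands this R-expression → coindexation would violate Principle C on *Felix₄*.
*Ivan₅*: the pronoun c-commands this R-expression → coindexation would violate Principle C on *Ivan₅*.
*Kenji₆*: the pronoun c-commands this R-expression → coindexation would violate Principle C on *Kenji₆*.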